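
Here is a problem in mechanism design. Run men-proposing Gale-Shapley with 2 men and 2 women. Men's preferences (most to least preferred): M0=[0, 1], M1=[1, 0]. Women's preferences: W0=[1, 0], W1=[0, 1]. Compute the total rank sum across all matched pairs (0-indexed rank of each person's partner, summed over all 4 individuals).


Step 1: Run Gale-Shapley (men propose, women hold best offer):
  M0 proposes to W0; she accepts
  M1 proposes to W1; she accepts
Step 2: Final matching: W0-M0, W1-M1
Step 3: 0-indexed ranks (man's rank of his match, then woman's): 0 + 1 + 0 + 1
Step 4: Total rank sum = 2

2


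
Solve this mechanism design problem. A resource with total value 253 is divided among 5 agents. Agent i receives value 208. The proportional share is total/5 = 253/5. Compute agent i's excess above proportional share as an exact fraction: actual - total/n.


Step 1: Proportional share = 253/5
Step 2: Agent's actual allocation = 208
Step 3: Excess = 208 - 253/5 = 787/5

787/5


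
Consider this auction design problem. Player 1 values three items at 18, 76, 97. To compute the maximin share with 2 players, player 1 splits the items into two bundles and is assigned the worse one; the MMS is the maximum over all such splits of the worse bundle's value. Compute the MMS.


Step 1: Item values = 18, 76, 97
Step 2: Enumerate all 2-bundle partitions and take the smaller bundle:
  Partition 1: {18} vs {76,97} -> bundles 18, 173; min = 18
  Partition 2: {76} vs {18,97} -> bundles 76, 115; min = 76
  Partition 3: {97} vs {18,76} -> bundles 97, 94; min = 94
Step 3: MMS = max(18, 76, 94) = 94

94


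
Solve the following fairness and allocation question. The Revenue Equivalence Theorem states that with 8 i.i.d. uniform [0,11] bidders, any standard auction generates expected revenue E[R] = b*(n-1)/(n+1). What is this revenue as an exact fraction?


Step 1: By Revenue Equivalence, expected revenue = b*(n-1)/(n+1)
Step 2: Substituting n = 8, b = 11
Step 3: Revenue = 11*(8-1)/(8+1) = 11*7/9
Step 4: Revenue = 77/9

77/9


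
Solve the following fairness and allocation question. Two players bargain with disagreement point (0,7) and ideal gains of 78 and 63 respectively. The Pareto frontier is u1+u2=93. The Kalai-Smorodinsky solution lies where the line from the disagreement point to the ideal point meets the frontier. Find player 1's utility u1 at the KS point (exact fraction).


Step 1: At the KS point, (u1-d1)/r1 = (u2-d2)/r2 = t and u1+u2 = 93
Step 2: u1 = d1 + r1*t and u2 = d2 + r2*t, so (d1 + r1*t) + (d2 + r2*t) = 93
Step 3: t = (93 - 0 - 7)/(78 + 63) = 86/141
Step 4: u1 = d1 + r1*t = 0 + 78 * 86/141 = 2236/47
Step 5: (Check: u2 = d2 + r2*t = 2135/47; u1+u2 = 2236/47 + 2135/47 = 93, on the frontier.)

2236/47


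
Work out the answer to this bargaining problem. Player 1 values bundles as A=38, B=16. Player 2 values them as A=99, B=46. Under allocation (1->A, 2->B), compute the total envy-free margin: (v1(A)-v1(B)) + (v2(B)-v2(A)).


Step 1: Player 1's margin = v1(A) - v1(B) = 38 - 16 = 22
Step 2: Player 2's margin = v2(B) - v2(A) = 46 - 99 = -53
Step 3: Total margin = 22 + -53 = -31

-31


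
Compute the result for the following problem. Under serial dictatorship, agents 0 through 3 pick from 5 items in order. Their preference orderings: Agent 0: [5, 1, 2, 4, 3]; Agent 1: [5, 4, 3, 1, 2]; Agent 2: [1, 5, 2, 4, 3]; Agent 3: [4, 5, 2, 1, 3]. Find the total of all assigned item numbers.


Step 1: Agent 0 picks item 5
Step 2: Agent 1 picks item 4
Step 3: Agent 2 picks item 1
Step 4: Agent 3 picks item 2
Step 5: Sum = 5 + 4 + 1 + 2 = 12

12


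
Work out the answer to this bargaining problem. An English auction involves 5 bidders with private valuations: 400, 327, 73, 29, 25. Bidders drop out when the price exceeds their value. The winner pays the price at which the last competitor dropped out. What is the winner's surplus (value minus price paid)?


Step 1: Identify the highest value: 400
Step 2: Identify the second-highest value: 327
Step 3: The final price = second-highest value = 327
Step 4: Surplus = 400 - 327 = 73

73


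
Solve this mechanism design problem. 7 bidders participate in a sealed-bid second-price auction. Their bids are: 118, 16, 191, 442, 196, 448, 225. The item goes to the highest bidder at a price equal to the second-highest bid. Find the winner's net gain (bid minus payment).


Step 1: Sort bids in descending order: 448, 442, 225, 196, 191, 118, 16
Step 2: The winning bid is the highest: 448
Step 3: The payment equals the second-highest bid: 442
Step 4: Surplus = winner's bid - payment = 448 - 442 = 6

6


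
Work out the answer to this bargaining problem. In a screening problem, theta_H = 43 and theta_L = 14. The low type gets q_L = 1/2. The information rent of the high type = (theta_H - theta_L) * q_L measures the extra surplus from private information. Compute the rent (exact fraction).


Step 1: theta_H - theta_L = 43 - 14 = 29
Step 2: Information rent = (theta_H - theta_L) * q_L
Step 3: = 29 * 1/2
Step 4: = 29/2

29/2


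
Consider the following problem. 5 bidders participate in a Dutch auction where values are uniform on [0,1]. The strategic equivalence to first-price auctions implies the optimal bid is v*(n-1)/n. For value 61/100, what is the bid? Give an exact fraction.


Step 1: Dutch auctions are strategically equivalent to first-price auctions
Step 2: The equilibrium bid is b(v) = v*(n-1)/n
Step 3: b = 61/100 * 4/5
Step 4: b = 61/125

61/125


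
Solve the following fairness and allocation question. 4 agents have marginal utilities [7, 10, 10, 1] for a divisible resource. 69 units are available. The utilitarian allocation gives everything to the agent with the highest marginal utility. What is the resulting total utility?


Step 1: The marginal utilities are [7, 10, 10, 1]
Step 2: The highest marginal utility is 10
Step 3: All 69 units go to that agent
Step 4: Total utility = 10 * 69 = 690

690


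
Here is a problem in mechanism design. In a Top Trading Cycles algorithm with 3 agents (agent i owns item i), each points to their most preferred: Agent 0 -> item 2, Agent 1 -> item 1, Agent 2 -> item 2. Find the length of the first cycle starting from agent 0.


Step 1: Trace the pointer graph from agent 0: 0 -> 2 -> 2
Step 2: A cycle is detected when we revisit agent 2
Step 3: The cycle is: 2 -> 2
Step 4: Cycle length = 1

1


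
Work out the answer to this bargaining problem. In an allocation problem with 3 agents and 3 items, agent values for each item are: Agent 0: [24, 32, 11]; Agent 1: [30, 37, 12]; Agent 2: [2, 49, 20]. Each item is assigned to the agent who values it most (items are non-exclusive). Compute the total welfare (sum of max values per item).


Step 1: For each item, find the maximum value among all agents.
Step 2: Item 0 -> Agent 1 (value 30)
Step 3: Item 1 -> Agent 2 (value 49)
Step 4: Item 2 -> Agent 2 (value 20)
Step 5: Total welfare = 30 + 49 + 20 = 99

99


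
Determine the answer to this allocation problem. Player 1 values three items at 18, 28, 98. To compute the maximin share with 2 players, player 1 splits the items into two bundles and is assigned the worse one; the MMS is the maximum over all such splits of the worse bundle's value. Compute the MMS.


Step 1: Item values = 18, 28, 98
Step 2: Enumerate all 2-bundle partitions and take the smaller bundle:
  Partition 1: {18} vs {28,98} -> bundles 18, 126; min = 18
  Partition 2: {28} vs {18,98} -> bundles 28, 116; min = 28
  Partition 3: {98} vs {18,28} -> bundles 98, 46; min = 46
Step 3: MMS = max(18, 28, 46) = 46

46


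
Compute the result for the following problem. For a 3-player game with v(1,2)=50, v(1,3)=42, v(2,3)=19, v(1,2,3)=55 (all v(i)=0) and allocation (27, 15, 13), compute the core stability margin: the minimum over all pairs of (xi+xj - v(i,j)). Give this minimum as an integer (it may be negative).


Step 1: Slack for coalition (1,2): x1+x2 - v12 = 42 - 50 = -8
Step 2: Slack for coalition (1,3): x1+x3 - v13 = 40 - 42 = -2
Step 3: Slack for coalition (2,3): x2+x3 - v23 = 28 - 19 = 9
Step 4: Minimum slack = min(-8, -2, 9) = -8, attained by (1,2); coalition (1,2) can block (slack < 0), so the allocation is not in the core

-8


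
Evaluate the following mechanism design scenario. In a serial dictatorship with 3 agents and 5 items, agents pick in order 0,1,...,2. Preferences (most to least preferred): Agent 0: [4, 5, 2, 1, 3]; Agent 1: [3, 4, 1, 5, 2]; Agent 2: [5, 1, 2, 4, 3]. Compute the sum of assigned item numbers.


Step 1: Agent 0 picks item 4
Step 2: Agent 1 picks item 3
Step 3: Agent 2 picks item 5
Step 4: Sum = 4 + 3 + 5 = 12

12


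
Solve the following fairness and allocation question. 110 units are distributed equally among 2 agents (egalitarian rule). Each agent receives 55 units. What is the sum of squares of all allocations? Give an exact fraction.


Step 1: Each agent's share = 110/2 = 55
Step 2: Square of each share = (55)^2 = 3025
Step 3: Sum of squares = 2 * 3025 = 6050

6050


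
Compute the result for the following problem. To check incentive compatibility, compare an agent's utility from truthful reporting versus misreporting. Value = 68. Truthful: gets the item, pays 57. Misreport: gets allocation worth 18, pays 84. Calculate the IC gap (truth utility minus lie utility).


Step 1: U(truth) = value - payment = 68 - 57 = 11
Step 2: U(lie) = allocation - payment = 18 - 84 = -66
Step 3: IC gap = 11 - (-66) = 77

77


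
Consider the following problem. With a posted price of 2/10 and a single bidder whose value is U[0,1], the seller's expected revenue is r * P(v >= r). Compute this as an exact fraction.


Step 1: Posted price r = 1/5, value support [0,1]
Step 2: P(v >= r) = (1 - 1/5)/1 = 4/5
Step 3: Expected revenue = r * P(v >= r) = 1/5 * 4/5
Step 4: Revenue = 4/25

4/25


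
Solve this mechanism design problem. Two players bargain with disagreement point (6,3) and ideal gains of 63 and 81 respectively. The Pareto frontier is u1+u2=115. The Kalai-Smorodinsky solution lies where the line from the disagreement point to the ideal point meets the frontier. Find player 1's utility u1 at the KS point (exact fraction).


Step 1: At the KS point, (u1-d1)/r1 = (u2-d2)/r2 = t and u1+u2 = 115
Step 2: u1 = d1 + r1*t and u2 = d2 + r2*t, so (d1 + r1*t) + (d2 + r2*t) = 115
Step 3: t = (115 - 6 - 3)/(63 + 81) = 106/144 = 53/72
Step 4: u1 = d1 + r1*t = 6 + 63 * 53/72 = 419/8
Step 5: (Check: u2 = d2 + r2*t = 501/8; u1+u2 = 419/8 + 501/8 = 115, on the frontier.)

419/8


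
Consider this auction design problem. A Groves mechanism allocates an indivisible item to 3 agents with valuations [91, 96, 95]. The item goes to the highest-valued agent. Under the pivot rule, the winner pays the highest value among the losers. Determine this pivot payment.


Step 1: The efficient winner is agent 1 with value 96
Step 2: Other agents' values: [91, 95]
Step 3: Pivot payment = max(others) = 95
Step 4: The winner pays 95

95


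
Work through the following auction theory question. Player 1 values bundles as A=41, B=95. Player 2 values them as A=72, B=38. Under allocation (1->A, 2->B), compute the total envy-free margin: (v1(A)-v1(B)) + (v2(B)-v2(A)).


Step 1: Player 1's margin = v1(A) - v1(B) = 41 - 95 = -54
Step 2: Player 2's margin = v2(B) - v2(A) = 38 - 72 = -34
Step 3: Total margin = -54 + -34 = -88

-88


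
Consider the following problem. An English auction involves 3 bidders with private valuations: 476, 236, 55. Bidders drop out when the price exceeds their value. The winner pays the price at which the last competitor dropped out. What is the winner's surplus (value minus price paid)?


Step 1: Identify the highest value: 476
Step 2: Identify the second-highest value: 236
Step 3: The final price = second-highest value = 236
Step 4: Surplus = 476 - 236 = 240

240


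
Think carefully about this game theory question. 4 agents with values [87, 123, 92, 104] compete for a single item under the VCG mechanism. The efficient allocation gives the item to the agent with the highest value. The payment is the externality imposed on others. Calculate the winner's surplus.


Step 1: The winner is the agent with the highest value: agent 1 with value 123
Step 2: Values of other agents: [87, 92, 104]
Step 3: VCG payment = max of others' values = 104
Step 4: Surplus = 123 - 104 = 19

19


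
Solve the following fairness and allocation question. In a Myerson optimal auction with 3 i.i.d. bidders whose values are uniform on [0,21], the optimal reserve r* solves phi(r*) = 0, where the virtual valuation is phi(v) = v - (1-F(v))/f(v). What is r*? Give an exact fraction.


Step 1: For U[0,21], F(v) = v/21 and f(v) = 1/21
Step 2: phi(v) = v - (1 - v/21)/(1/21) = v - (21 - v) = 2v - 21
Step 3: Set phi(r*) = 0: 2r* - 21 = 0
Step 4: r* = 21/2 (the number of bidders n = 3 does not enter)

21/2


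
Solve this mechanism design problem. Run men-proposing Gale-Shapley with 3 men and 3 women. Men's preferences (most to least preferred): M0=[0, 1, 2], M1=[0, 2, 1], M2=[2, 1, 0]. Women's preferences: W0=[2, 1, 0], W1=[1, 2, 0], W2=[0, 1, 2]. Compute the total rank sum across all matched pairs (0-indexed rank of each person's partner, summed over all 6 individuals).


Step 1: Run Gale-Shapley (men propose, women hold best offer):
  M0 proposes to W0; she accepts
  M1 proposes to W0; she switches from M0
  M2 proposes to W2; she accepts
  M0 proposes to W1; she accepts
Step 2: Final matching: W0-M1, W1-M0, W2-M2
Step 3: 0-indexed ranks (man's rank of his match, then woman's): 0 + 1 + 1 + 2 + 0 + 2
Step 4: Total rank sum = 6

6


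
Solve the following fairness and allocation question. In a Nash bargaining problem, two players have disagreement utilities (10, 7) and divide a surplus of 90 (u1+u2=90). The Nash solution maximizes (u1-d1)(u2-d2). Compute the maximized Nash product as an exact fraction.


Step 1: The Nash solution splits surplus symmetrically above the disagreement point
Step 2: u1 = (total + d1 - d2)/2 = (90 + 10 - 7)/2 = 93/2
Step 3: u2 = (total - d1 + d2)/2 = (90 - 10 + 7)/2 = 87/2
Step 4: Nash product = (93/2 - 10) * (87/2 - 7)
Step 5: = 73/2 * 73/2 = 5329/4

5329/4


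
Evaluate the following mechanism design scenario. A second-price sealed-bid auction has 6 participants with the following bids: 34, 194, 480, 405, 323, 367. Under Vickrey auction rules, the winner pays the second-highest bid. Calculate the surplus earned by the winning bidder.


Step 1: Sort bids in descending order: 480, 405, 367, 323, 194, 34
Step 2: The winning bid is the highest: 480
Step 3: The payment equals the second-highest bid: 405
Step 4: Surplus = winner's bid - payment = 480 - 405 = 75

75


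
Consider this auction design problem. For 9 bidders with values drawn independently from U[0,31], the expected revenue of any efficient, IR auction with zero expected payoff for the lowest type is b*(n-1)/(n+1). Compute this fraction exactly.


Step 1: By Revenue Equivalence, expected revenue = b*(n-1)/(n+1)
Step 2: Substituting n = 9, b = 31
Step 3: Revenue = 31*(9-1)/(9+1) = 31*8/10
Step 4: Revenue = 248/10 = 124/5

124/5


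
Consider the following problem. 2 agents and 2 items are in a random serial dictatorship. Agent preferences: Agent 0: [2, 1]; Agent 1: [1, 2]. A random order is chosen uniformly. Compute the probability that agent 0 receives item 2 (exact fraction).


Step 1: Agent 0 wants item 2
Step 2: There are 2 possible orderings of agents
Step 3: In 2 orderings, agent 0 gets item 2
Step 4: Probability = 2/2 = 1

1


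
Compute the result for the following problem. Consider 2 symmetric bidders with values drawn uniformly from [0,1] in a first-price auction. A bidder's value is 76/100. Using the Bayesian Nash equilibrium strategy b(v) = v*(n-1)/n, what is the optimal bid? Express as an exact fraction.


Step 1: The symmetric BNE bidding function is b(v) = v * (n-1) / n
Step 2: Substitute v = 19/25 and n = 2
Step 3: b = 19/25 * 1/2
Step 4: b = 19/50

19/50


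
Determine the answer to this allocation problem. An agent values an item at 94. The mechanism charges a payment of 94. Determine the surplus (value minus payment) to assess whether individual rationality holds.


Step 1: Surplus = value - payment = 94 - 94 = 0
Step 2: IR is satisfied (surplus >= 0)

0


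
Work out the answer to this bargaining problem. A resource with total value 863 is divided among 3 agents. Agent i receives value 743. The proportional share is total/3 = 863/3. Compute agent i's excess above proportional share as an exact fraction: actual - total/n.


Step 1: Proportional share = 863/3
Step 2: Agent's actual allocation = 743
Step 3: Excess = 743 - 863/3 = 1366/3

1366/3


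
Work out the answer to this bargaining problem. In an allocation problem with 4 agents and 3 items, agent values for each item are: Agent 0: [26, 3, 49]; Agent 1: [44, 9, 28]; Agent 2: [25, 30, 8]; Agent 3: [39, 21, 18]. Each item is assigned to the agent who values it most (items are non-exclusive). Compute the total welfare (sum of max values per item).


Step 1: For each item, find the maximum value among all agents.
Step 2: Item 0 -> Agent 1 (value 44)
Step 3: Item 1 -> Agent 2 (value 30)
Step 4: Item 2 -> Agent 0 (value 49)
Step 5: Total welfare = 44 + 30 + 49 = 123

123


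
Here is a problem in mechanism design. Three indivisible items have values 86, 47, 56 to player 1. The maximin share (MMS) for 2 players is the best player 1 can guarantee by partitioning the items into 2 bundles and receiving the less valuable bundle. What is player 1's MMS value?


Step 1: Item values = 86, 47, 56
Step 2: Enumerate all 2-bundle partitions and take the smaller bundle:
  Partition 1: {86} vs {47,56} -> bundles 86, 103; min = 86
  Partition 2: {47} vs {86,56} -> bundles 47, 142; min = 47
  Partition 3: {56} vs {86,47} -> bundles 56, 133; min = 56
Step 3: MMS = max(86, 47, 56) = 86

86


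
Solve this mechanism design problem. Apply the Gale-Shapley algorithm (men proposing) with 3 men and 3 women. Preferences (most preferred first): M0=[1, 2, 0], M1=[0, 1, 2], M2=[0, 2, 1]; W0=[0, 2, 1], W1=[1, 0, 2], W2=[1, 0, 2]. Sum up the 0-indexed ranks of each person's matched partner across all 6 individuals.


Step 1: Run Gale-Shapley (men propose, women hold best offer):
  M0 proposes to W1; she accepts
  M1 proposes to W0; she accepts
  M2 proposes to W0; she switches from M1
  M1 proposes to W1; she switches from M0
  M0 proposes to W2; she accepts
Step 2: Final matching: W0-M2, W1-M1, W2-M0
Step 3: 0-indexed ranks (man's rank of his match, then woman's): 0 + 1 + 1 + 0 + 1 + 1
Step 4: Total rank sum = 4

4


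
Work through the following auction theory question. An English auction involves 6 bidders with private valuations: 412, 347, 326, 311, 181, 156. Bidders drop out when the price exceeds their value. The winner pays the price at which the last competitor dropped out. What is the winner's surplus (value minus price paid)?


Step 1: Identify the highest value: 412
Step 2: Identify the second-highest value: 347
Step 3: The final price = second-highest value = 347
Step 4: Surplus = 412 - 347 = 65

65


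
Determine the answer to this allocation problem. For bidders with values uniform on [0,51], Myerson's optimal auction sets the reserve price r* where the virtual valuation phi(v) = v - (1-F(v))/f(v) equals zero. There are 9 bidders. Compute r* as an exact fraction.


Step 1: For U[0,51], F(v) = v/51 and f(v) = 1/51
Step 2: phi(v) = v - (1 - v/51)/(1/51) = v - (51 - v) = 2v - 51
Step 3: Set phi(r*) = 0: 2r* - 51 = 0
Step 4: r* = 51/2 (the number of bidders n = 9 does not enter)

51/2


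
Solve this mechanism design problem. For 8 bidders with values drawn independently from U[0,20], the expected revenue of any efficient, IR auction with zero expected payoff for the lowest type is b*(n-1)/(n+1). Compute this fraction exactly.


Step 1: By Revenue Equivalence, expected revenue = b*(n-1)/(n+1)
Step 2: Substituting n = 8, b = 20
Step 3: Revenue = 20*(8-1)/(8+1) = 20*7/9
Step 4: Revenue = 140/9

140/9


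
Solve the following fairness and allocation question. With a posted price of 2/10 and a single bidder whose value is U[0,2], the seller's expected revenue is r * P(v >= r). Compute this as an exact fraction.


Step 1: Posted price r = 1/5, value support [0,2]
Step 2: P(v >= r) = (2 - 1/5)/2 = 9/10
Step 3: Expected revenue = r * P(v >= r) = 1/5 * 9/10
Step 4: Revenue = 9/50

9/50


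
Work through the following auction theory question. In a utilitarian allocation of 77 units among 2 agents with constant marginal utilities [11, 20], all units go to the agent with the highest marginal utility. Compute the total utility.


Step 1: The marginal utilities are [11, 20]
Step 2: The highest marginal utility is 20
Step 3: All 77 units go to that agent
Step 4: Total utility = 20 * 77 = 1540

1540


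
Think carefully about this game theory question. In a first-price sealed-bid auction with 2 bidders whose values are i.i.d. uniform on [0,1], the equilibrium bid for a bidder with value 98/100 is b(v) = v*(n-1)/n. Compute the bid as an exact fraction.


Step 1: The symmetric BNE bidding function is b(v) = v * (n-1) / n
Step 2: Substitute v = 49/50 and n = 2
Step 3: b = 49/50 * 1/2
Step 4: b = 49/100

49/100


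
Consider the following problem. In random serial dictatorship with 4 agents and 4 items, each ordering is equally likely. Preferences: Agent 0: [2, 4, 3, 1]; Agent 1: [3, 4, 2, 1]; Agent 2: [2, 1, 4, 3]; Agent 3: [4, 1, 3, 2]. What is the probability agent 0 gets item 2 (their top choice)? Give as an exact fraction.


Step 1: Agent 0 wants item 2
Step 2: There are 24 possible orderings of agents
Step 3: In 12 orderings, agent 0 gets item 2
Step 4: Probability = 12/24 = 1/2

1/2


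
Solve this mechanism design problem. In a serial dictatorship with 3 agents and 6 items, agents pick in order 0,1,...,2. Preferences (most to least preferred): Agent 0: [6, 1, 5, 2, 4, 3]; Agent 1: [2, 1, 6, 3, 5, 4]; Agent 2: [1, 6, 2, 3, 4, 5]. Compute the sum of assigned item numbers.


Step 1: Agent 0 picks item 6
Step 2: Agent 1 picks item 2
Step 3: Agent 2 picks item 1
Step 4: Sum = 6 + 2 + 1 = 9

9


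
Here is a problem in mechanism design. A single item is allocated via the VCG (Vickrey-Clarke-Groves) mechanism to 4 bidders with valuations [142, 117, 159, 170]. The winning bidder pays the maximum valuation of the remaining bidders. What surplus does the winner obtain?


Step 1: The winner is the agent with the highest value: agent 3 with value 170
Step 2: Values of other agents: [142, 117, 159]
Step 3: VCG payment = max of others' values = 159
Step 4: Surplus = 170 - 159 = 11

11


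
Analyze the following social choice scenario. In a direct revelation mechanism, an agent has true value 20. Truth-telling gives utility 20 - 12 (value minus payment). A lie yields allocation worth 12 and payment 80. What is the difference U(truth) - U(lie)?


Step 1: U(truth) = value - payment = 20 - 12 = 8
Step 2: U(lie) = allocation - payment = 12 - 80 = -68
Step 3: IC gap = 8 - (-68) = 76

76


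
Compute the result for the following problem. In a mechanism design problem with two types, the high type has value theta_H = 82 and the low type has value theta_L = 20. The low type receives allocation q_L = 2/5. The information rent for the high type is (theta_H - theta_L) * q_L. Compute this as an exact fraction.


Step 1: theta_H - theta_L = 82 - 20 = 62
Step 2: Information rent = (theta_H - theta_L) * q_L
Step 3: = 62 * 2/5
Step 4: = 124/5

124/5


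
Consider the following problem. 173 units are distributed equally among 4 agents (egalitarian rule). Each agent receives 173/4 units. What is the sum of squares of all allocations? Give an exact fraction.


Step 1: Each agent's share = 173/4
Step 2: Square of each share = (173/4)^2 = 29929/16
Step 3: Sum of squares = 4 * 29929/16 = 29929/4

29929/4


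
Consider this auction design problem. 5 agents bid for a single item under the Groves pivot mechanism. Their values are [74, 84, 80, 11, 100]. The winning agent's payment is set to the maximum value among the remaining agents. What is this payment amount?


Step 1: The efficient winner is agent 4 with value 100
Step 2: Other agents' values: [74, 84, 80, 11]
Step 3: Pivot payment = max(others) = 84
Step 4: The winner pays 84

84


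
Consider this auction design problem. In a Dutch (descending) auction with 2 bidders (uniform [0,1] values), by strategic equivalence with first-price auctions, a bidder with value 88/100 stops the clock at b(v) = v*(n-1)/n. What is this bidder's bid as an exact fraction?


Step 1: Dutch auctions are strategically equivalent to first-price auctions
Step 2: The equilibrium bid is b(v) = v*(n-1)/n
Step 3: b = 22/25 * 1/2
Step 4: b = 11/25

11/25


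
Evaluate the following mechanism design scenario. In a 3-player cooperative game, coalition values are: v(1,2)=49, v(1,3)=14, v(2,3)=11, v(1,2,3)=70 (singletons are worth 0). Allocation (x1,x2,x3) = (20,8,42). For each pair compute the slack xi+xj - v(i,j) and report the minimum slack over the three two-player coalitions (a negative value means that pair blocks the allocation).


Step 1: Slack for coalition (1,2): x1+x2 - v12 = 28 - 49 = -21
Step 2: Slack for coalition (1,3): x1+x3 - v13 = 62 - 14 = 48
Step 3: Slack for coalition (2,3): x2+x3 - v23 = 50 - 11 = 39
Step 4: Minimum slack = min(-21, 48, 39) = -21, attained by (1,2); coalition (1,2) can block (slack < 0), so the allocation is not in the core

-21


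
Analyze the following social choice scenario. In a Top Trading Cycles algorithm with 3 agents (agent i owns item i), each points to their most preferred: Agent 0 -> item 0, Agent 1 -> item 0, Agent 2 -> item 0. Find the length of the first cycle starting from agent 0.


Step 1: Trace the pointer graph from agent 0: 0 -> 0
Step 2: A cycle is detected when we revisit agent 0
Step 3: The cycle is: 0 -> 0
Step 4: Cycle length = 1

1


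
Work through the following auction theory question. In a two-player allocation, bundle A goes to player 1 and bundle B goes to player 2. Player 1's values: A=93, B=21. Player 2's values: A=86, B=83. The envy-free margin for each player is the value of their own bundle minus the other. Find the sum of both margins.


Step 1: Player 1's margin = v1(A) - v1(B) = 93 - 21 = 72
Step 2: Player 2's margin = v2(B) - v2(A) = 83 - 86 = -3
Step 3: Total margin = 72 + -3 = 69

69


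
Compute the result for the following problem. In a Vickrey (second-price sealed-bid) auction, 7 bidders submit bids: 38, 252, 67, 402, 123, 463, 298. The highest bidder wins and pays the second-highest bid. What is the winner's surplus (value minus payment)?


Step 1: Sort bids in descending order: 463, 402, 298, 252, 123, 67, 38
Step 2: The winning bid is the highest: 463
Step 3: The payment equals the second-highest bid: 402
Step 4: Surplus = winner's bid - payment = 463 - 402 = 61

61


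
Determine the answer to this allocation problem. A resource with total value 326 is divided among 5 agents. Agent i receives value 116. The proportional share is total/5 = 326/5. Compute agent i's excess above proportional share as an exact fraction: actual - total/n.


Step 1: Proportional share = 326/5
Step 2: Agent's actual allocation = 116
Step 3: Excess = 116 - 326/5 = 254/5

254/5


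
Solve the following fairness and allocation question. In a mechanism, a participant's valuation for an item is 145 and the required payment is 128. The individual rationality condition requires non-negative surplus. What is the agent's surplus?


Step 1: Surplus = value - payment = 145 - 128 = 17
Step 2: IR is satisfied (surplus >= 0)

17


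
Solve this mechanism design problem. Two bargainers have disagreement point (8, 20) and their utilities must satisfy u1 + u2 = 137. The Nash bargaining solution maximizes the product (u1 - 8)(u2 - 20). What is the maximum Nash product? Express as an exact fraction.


Step 1: The Nash solution splits surplus symmetrically above the disagreement point
Step 2: u1 = (total + d1 - d2)/2 = (137 + 8 - 20)/2 = 125/2
Step 3: u2 = (total - d1 + d2)/2 = (137 - 8 + 20)/2 = 149/2
Step 4: Nash product = (125/2 - 8) * (149/2 - 20)
Step 5: = 109/2 * 109/2 = 11881/4

11881/4


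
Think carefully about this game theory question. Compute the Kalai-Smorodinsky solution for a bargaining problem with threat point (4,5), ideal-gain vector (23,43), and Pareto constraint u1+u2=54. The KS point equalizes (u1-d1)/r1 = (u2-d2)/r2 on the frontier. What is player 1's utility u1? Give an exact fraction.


Step 1: At the KS point, (u1-d1)/r1 = (u2-d2)/r2 = t and u1+u2 = 54
Step 2: u1 = d1 + r1*t and u2 = d2 + r2*t, so (d1 + r1*t) + (d2 + r2*t) = 54
Step 3: t = (54 - 4 - 5)/(23 + 43) = 45/66 = 15/22
Step 4: u1 = d1 + r1*t = 4 + 23 * 15/22 = 433/22
Step 5: (Check: u2 = d2 + r2*t = 755/22; u1+u2 = 433/22 + 755/22 = 54, on the frontier.)

433/22


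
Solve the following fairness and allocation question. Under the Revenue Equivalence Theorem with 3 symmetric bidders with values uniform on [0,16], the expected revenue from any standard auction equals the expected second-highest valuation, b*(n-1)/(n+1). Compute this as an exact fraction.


Step 1: By Revenue Equivalence, expected revenue = b*(n-1)/(n+1)
Step 2: Substituting n = 3, b = 16
Step 3: Revenue = 16*(3-1)/(3+1) = 16*2/4
Step 4: Revenue = 32/4 = 8

8


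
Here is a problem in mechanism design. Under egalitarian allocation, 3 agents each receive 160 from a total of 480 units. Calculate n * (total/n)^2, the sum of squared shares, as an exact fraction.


Step 1: Each agent's share = 480/3 = 160
Step 2: Square of each share = (160)^2 = 25600
Step 3: Sum of squares = 3 * 25600 = 76800

76800


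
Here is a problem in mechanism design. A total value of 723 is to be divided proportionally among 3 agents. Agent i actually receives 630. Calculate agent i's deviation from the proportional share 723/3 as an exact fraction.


Step 1: Proportional share = 723/3 = 241
Step 2: Agent's actual allocation = 630
Step 3: Excess = 630 - 241 = 389

389


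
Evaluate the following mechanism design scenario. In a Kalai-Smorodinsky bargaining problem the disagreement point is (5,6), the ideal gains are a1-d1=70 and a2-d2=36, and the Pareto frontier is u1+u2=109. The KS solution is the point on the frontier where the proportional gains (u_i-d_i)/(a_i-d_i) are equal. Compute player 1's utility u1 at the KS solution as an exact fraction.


Step 1: At the KS point, (u1-d1)/r1 = (u2-d2)/r2 = t and u1+u2 = 109
Step 2: u1 = d1 + r1*t and u2 = d2 + r2*t, so (d1 + r1*t) + (d2 + r2*t) = 109
Step 3: t = (109 - 5 - 6)/(70 + 36) = 98/106 = 49/53
Step 4: u1 = d1 + r1*t = 5 + 70 * 49/53 = 3695/53
Step 5: (Check: u2 = d2 + r2*t = 2082/53; u1+u2 = 3695/53 + 2082/53 = 109, on the frontier.)

3695/53


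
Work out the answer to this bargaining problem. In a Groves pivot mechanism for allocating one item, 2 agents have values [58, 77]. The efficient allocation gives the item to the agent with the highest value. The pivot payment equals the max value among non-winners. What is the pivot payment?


Step 1: The efficient winner is agent 1 with value 77
Step 2: Other agents' values: [58]
Step 3: Pivot payment = max(others) = 58
Step 4: The winner pays 58

58


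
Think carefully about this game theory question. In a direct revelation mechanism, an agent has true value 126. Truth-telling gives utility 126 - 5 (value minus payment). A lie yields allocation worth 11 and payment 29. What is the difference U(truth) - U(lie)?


Step 1: U(truth) = value - payment = 126 - 5 = 121
Step 2: U(lie) = allocation - payment = 11 - 29 = -18
Step 3: IC gap = 121 - (-18) = 139

139


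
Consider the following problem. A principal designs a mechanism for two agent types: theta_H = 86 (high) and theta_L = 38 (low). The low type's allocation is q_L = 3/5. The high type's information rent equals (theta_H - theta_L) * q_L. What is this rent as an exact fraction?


Step 1: theta_H - theta_L = 86 - 38 = 48
Step 2: Information rent = (theta_H - theta_L) * q_L
Step 3: = 48 * 3/5
Step 4: = 144/5

144/5


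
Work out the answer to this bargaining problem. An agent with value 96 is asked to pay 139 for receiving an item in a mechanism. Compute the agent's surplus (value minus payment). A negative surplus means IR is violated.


Step 1: Surplus = value - payment = 96 - 139 = -43
Step 2: IR is violated (surplus < 0)

-43


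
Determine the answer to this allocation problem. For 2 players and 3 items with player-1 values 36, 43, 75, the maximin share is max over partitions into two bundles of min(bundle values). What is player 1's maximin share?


Step 1: Item values = 36, 43, 75
Step 2: Enumerate all 2-bundle partitions and take the smaller bundle:
  Partition 1: {36} vs {43,75} -> bundles 36, 118; min = 36
  Partition 2: {43} vs {36,75} -> bundles 43, 111; min = 43
  Partition 3: {75} vs {36,43} -> bundles 75, 79; min = 75
Step 3: MMS = max(36, 43, 75) = 75

75


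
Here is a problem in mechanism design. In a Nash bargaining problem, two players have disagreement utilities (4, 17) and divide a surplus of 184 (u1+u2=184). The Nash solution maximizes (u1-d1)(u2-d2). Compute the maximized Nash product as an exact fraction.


Step 1: The Nash solution splits surplus symmetrically above the disagreement point
Step 2: u1 = (total + d1 - d2)/2 = (184 + 4 - 17)/2 = 171/2
Step 3: u2 = (total - d1 + d2)/2 = (184 - 4 + 17)/2 = 197/2
Step 4: Nash product = (171/2 - 4) * (197/2 - 17)
Step 5: = 163/2 * 163/2 = 26569/4

26569/4


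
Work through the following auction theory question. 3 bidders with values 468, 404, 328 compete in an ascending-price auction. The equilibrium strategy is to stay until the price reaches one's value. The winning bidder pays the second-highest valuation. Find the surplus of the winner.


Step 1: Identify the highest value: 468
Step 2: Identify the second-highest value: 404
Step 3: The final price = second-highest value = 404
Step 4: Surplus = 468 - 404 = 64

64


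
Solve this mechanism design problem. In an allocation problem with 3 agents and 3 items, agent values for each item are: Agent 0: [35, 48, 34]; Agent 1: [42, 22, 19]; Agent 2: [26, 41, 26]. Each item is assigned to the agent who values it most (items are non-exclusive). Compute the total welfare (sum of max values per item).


Step 1: For each item, find the maximum value among all agents.
Step 2: Item 0 -> Agent 1 (value 42)
Step 3: Item 1 -> Agent 0 (value 48)
Step 4: Item 2 -> Agent 0 (value 34)
Step 5: Total welfare = 42 + 48 + 34 = 124

124


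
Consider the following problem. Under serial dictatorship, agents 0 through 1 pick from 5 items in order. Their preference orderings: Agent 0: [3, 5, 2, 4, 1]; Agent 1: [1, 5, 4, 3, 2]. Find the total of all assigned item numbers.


Step 1: Agent 0 picks item 3
Step 2: Agent 1 picks item 1
Step 3: Sum = 3 + 1 = 4

4


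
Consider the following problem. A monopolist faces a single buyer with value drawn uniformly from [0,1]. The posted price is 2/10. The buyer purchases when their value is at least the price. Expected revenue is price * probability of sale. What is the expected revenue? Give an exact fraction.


Step 1: Posted price r = 1/5, value support [0,1]
Step 2: P(v >= r) = (1 - 1/5)/1 = 4/5
Step 3: Expected revenue = r * P(v >= r) = 1/5 * 4/5
Step 4: Revenue = 4/25

4/25


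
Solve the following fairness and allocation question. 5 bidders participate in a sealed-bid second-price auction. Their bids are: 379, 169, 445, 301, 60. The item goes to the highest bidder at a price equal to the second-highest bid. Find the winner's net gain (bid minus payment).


Step 1: Sort bids in descending order: 445, 379, 301, 169, 60
Step 2: The winning bid is the highest: 445
Step 3: The payment equals the second-highest bid: 379
Step 4: Surplus = winner's bid - payment = 445 - 379 = 66

66


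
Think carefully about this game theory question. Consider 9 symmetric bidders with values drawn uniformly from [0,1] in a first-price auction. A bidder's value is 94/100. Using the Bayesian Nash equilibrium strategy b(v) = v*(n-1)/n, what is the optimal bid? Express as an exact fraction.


Step 1: The symmetric BNE bidding function is b(v) = v * (n-1) / n
Step 2: Substitute v = 47/50 and n = 9
Step 3: b = 47/50 * 8/9
Step 4: b = 188/225

188/225


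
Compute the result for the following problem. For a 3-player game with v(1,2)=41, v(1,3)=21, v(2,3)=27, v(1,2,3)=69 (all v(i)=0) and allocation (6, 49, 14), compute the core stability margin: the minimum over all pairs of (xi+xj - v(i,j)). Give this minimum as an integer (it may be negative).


Step 1: Slack for coalition (1,2): x1+x2 - v12 = 55 - 41 = 14
Step 2: Slack for coalition (1,3): x1+x3 - v13 = 20 - 21 = -1
Step 3: Slack for coalition (2,3): x2+x3 - v23 = 63 - 27 = 36
Step 4: Minimum slack = min(14, -1, 36) = -1, attained by (1,3); coalition (1,3) can block (slack < 0), so the allocation is not in the core

-1


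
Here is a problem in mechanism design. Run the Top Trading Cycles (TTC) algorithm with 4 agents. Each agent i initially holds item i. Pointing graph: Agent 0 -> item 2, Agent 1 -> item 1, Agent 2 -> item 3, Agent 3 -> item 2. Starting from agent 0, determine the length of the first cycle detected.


Step 1: Trace the pointer graph from agent 0: 0 -> 2 -> 3 -> 2
Step 2: A cycle is detected when we revisit agent 2
Step 3: The cycle is: 2 -> 3 -> 2
Step 4: Cycle length = 2

2


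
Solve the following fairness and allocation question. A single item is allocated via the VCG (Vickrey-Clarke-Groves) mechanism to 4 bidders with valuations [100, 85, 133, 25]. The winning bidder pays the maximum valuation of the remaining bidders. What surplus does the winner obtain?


Step 1: The winner is the agent with the highest value: agent 2 with value 133
Step 2: Values of other agents: [100, 85, 25]
Step 3: VCG payment = max of others' values = 100
Step 4: Surplus = 133 - 100 = 33

33


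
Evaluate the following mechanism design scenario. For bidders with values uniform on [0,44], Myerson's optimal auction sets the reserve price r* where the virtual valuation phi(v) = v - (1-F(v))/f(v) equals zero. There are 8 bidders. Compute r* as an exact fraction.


Step 1: For U[0,44], F(v) = v/44 and f(v) = 1/44
Step 2: phi(v) = v - (1 - v/44)/(1/44) = v - (44 - v) = 2v - 44
Step 3: Set phi(r*) = 0: 2r* - 44 = 0
Step 4: r* = 44/2 = 22 (the number of bidders n = 8 does not enter)

22


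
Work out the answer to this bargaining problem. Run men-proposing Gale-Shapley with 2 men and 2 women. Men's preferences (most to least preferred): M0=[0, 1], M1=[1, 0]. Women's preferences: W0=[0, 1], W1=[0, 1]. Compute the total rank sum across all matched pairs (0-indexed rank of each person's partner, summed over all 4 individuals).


Step 1: Run Gale-Shapley (men propose, women hold best offer):
  M0 proposes to W0; she accepts
  M1 proposes to W1; she accepts
Step 2: Final matching: W0-M0, W1-M1
Step 3: 0-indexed ranks (man's rank of his match, then woman's): 0 + 0 + 0 + 1
Step 4: Total rank sum = 1

1


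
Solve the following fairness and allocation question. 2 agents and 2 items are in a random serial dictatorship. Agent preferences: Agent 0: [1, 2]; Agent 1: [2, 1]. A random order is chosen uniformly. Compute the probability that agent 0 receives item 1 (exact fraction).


Step 1: Agent 0 wants item 1
Step 2: There are 2 possible orderings of agents
Step 3: In 2 orderings, agent 0 gets item 1
Step 4: Probability = 2/2 = 1

1


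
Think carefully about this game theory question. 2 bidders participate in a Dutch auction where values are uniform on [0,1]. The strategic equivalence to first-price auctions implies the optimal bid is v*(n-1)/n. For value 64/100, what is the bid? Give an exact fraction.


Step 1: Dutch auctions are strategically equivalent to first-price auctions
Step 2: The equilibrium bid is b(v) = v*(n-1)/n
Step 3: b = 16/25 * 1/2
Step 4: b = 8/25

8/25


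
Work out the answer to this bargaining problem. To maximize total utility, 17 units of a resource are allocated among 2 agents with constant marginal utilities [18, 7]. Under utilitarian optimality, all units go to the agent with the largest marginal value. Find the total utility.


Step 1: The marginal utilities are [18, 7]
Step 2: The highest marginal utility is 18
Step 3: All 17 units go to that agent
Step 4: Total utility = 18 * 17 = 306

306
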